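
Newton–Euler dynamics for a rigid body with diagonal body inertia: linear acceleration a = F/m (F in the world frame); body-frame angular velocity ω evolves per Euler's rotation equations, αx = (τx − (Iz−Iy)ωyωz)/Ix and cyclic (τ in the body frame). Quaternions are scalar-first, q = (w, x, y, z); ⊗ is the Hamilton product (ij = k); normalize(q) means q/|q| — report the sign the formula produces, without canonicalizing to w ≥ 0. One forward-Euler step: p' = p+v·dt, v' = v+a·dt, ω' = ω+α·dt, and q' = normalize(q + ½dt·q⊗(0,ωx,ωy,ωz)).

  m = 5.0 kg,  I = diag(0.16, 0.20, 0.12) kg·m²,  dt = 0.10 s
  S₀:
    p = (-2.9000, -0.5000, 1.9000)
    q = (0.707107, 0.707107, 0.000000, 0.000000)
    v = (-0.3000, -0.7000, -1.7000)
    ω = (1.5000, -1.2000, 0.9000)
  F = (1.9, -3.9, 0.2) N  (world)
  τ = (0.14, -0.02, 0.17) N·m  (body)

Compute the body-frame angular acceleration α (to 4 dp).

gyro term ω×Iω = (0.0864, 0.0540, -0.0720)
angular accel α = (0.3350, -0.3700, 2.0167)

α = (0.3350, -0.3700, 2.0167)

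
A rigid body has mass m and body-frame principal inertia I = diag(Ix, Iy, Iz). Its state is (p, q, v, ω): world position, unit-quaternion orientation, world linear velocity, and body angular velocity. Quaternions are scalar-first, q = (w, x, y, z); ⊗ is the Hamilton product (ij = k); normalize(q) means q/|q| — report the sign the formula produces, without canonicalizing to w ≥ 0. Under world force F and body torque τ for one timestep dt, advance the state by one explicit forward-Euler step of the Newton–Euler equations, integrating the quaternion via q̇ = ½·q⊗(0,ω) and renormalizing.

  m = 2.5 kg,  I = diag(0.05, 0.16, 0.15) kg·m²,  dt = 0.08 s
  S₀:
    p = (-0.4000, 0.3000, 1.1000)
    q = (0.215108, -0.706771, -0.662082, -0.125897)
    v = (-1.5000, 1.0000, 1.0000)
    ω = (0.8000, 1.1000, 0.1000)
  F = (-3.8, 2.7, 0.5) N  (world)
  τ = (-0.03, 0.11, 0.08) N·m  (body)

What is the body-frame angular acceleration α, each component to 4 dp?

gyro term ω×Iω = (-0.0011, -0.0080, 0.0968)
(τ − ω×Iω)/I = (-0.5780, 0.7375, -0.1120)

α = (-0.5780, 0.7375, -0.1120)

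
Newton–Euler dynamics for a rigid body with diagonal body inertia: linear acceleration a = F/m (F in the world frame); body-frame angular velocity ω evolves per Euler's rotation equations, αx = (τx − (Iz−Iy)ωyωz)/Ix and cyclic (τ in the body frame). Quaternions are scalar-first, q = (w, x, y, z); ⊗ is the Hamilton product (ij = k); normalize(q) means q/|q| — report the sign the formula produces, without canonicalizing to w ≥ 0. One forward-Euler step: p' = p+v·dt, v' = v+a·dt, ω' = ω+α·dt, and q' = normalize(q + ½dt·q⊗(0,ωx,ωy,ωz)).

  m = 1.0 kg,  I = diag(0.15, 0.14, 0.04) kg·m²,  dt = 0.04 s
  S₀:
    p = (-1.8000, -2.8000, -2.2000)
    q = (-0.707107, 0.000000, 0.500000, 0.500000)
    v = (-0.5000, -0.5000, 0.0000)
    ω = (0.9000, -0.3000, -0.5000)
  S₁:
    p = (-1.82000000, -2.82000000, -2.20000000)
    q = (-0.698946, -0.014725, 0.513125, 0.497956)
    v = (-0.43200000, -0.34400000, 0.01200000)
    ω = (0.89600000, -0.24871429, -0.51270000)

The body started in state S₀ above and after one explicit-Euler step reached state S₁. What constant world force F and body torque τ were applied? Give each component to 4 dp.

Δω = ω₁−ω₀ = (-0.00400000, 0.05128571, -0.01270000)
precession coupling = (-0.0150, -0.0495, 0.0027)
applied torque τ = (-0.0300, 0.1300, -0.0100)
velocity change Δv = (0.06800000, 0.15600000, 0.01200000)
F = m·Δv/dt = (1.7000, 3.9000, 0.3000)

F = (1.7000, 3.9000, 0.3000)
τ = (-0.0300, 0.1300, -0.0100)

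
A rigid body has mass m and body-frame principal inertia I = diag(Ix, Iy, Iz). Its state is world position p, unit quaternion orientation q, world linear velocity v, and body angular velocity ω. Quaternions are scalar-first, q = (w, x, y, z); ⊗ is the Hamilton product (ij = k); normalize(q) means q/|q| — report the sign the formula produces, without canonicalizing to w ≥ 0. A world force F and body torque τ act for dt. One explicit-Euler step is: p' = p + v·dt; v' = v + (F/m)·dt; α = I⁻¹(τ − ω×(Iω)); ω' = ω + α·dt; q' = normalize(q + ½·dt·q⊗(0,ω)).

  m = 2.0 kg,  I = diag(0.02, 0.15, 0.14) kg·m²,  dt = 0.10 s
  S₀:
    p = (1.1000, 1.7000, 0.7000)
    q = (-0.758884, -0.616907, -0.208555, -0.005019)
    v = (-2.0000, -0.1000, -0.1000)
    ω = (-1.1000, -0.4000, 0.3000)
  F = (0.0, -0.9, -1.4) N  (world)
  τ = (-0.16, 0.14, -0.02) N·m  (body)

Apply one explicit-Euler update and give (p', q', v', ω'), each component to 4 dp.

(τ − ω×Iω)/I = (-8.0600, 0.6693, -0.5514)
ω' = ω + α·dt = (-1.9060, -0.3331, 0.2449)
Hamilton product q⊗(0,ω) = (-0.7605140, 0.7701983, 0.4941466, -0.2103129)
updated quaternion q' = (-0.7955, -0.5773, -0.1835, -0.0155)
p' = p + v·dt = (0.9000, 1.6900, 0.6900)
v' = v + a·dt = (-2.0000, -0.1450, -0.1700)

p' = (0.9000, 1.6900, 0.6900)
q' = (-0.7955, -0.5773, -0.1835, -0.0155)
v' = (-2.0000, -0.1450, -0.1700)
ω' = (-1.9060, -0.3331, 0.2449)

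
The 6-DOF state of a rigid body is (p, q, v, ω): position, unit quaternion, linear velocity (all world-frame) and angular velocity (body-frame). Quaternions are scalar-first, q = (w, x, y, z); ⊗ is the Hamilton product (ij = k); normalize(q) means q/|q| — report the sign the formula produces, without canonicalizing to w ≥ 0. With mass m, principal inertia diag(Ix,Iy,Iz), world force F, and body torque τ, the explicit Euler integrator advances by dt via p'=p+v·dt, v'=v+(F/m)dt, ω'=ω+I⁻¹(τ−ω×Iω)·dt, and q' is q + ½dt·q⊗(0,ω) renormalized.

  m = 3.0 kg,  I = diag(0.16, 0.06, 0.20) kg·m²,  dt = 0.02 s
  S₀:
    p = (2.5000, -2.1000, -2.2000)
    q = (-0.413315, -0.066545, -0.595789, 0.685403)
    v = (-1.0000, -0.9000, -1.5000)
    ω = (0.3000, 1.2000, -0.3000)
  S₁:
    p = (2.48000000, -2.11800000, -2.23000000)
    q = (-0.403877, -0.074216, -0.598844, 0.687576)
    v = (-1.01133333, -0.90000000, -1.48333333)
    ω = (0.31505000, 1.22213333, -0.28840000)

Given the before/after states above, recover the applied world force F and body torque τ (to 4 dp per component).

rate change Δω = (0.01505000, 0.02213333, 0.01160000)
I·α + gyro = (0.0700, 0.0700, 0.0800)
v₁ − v₀ = (-0.01133333, 0.00000000, 0.01666667)
m·(v₁−v₀)/dt = (-1.7000, 0.0000, 2.5000)

F = (-1.7000, 0.0000, 2.5000)
τ = (0.0700, 0.0700, 0.0800)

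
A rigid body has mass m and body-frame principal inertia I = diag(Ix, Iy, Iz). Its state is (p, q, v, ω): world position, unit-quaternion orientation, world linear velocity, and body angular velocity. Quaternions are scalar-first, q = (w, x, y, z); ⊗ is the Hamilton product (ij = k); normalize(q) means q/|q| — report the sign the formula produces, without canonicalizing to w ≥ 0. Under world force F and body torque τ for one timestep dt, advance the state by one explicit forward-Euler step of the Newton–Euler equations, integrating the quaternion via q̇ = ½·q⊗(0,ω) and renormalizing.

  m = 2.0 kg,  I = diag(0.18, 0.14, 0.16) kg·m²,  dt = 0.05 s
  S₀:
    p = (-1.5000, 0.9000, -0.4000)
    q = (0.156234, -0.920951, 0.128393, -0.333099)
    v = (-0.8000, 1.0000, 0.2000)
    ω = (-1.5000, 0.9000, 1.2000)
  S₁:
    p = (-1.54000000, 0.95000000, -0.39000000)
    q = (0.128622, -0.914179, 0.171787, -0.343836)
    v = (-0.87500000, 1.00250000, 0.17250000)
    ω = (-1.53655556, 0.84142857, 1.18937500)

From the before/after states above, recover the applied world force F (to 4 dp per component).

Δv = v₁−v₀ = (-0.07500000, 0.00250000, -0.02750000)
m·(v₁−v₀)/dt = (-3.0000, 0.1000, -1.1000)

F = (-3.0000, 0.1000, -1.1000)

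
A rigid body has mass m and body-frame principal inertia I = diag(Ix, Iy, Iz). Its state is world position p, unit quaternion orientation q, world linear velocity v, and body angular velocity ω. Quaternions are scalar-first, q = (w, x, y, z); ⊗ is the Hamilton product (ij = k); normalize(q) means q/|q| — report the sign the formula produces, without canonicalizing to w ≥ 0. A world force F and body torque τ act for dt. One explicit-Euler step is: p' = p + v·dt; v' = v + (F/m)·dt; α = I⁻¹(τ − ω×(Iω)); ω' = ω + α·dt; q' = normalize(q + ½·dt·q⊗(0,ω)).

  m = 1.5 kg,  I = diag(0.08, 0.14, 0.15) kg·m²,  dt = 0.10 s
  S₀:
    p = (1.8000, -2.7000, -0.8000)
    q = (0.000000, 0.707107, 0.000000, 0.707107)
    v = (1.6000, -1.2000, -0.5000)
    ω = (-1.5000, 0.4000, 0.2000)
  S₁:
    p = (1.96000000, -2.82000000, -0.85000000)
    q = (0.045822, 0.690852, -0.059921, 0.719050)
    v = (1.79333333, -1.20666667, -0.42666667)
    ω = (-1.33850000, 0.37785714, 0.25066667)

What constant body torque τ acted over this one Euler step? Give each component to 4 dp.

ω₁ − ω₀ = (0.16150000, -0.02214286, 0.05066667)
precession coupling = (0.0008, 0.0210, -0.0360)
I·α + gyro = (0.1300, -0.0100, 0.0400)

τ = (0.1300, -0.0100, 0.0400)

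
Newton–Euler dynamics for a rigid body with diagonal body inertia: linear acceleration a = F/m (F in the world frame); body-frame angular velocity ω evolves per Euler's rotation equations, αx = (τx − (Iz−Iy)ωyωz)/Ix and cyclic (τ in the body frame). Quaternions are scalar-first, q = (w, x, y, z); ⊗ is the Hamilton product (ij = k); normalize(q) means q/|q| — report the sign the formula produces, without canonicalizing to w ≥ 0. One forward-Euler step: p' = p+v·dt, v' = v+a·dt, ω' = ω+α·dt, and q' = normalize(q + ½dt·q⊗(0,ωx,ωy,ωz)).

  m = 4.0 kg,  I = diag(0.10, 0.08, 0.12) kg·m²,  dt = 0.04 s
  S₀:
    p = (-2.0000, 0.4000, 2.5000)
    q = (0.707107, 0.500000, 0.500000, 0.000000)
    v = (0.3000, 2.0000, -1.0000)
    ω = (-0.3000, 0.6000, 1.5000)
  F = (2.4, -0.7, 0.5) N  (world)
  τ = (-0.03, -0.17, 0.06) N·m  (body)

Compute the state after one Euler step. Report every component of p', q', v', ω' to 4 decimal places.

p + v·dt = (-1.9880, 0.4800, 2.4600)
v + (F/m)dt = (0.3240, 1.9930, -0.9950)
gyro term ω×Iω = (0.0360, 0.0090, 0.0036)
α = I⁻¹(τ − ω×Iω) = (-0.6600, -2.2375, 0.4700)
ω + α·dt = (-0.3264, 0.5105, 1.5188)
2q̇ = q⊗(0,ω) = (-0.1500000, 0.5378679, -0.3257358, 1.5106605)
q' = normalize(q + ½dt·q⊗(0,ω)) = (0.7037, 0.5105, 0.4932, 0.0302)

p' = (-1.9880, 0.4800, 2.4600)
q' = (0.7037, 0.5105, 0.4932, 0.0302)
v' = (0.3240, 1.9930, -0.9950)
ω' = (-0.3264, 0.5105, 1.5188)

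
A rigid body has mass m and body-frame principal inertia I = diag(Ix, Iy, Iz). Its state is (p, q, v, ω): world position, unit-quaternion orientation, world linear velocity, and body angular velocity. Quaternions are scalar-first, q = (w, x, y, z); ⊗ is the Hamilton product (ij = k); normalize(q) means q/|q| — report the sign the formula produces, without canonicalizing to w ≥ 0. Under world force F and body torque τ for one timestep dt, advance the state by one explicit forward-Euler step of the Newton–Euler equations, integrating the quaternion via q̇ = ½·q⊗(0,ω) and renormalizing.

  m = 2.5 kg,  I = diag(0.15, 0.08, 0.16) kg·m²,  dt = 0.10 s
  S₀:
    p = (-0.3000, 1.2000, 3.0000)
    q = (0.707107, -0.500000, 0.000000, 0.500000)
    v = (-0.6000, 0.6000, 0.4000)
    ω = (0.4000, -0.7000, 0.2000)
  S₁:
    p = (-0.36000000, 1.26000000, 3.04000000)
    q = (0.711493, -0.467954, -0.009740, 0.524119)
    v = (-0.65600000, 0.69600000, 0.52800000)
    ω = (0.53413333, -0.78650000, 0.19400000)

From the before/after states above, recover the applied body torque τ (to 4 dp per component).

rate change Δω = (0.13413333, -0.08650000, -0.00600000)
I·α + gyro = (0.1900, -0.0700, 0.0100)

τ = (0.1900, -0.0700, 0.0100)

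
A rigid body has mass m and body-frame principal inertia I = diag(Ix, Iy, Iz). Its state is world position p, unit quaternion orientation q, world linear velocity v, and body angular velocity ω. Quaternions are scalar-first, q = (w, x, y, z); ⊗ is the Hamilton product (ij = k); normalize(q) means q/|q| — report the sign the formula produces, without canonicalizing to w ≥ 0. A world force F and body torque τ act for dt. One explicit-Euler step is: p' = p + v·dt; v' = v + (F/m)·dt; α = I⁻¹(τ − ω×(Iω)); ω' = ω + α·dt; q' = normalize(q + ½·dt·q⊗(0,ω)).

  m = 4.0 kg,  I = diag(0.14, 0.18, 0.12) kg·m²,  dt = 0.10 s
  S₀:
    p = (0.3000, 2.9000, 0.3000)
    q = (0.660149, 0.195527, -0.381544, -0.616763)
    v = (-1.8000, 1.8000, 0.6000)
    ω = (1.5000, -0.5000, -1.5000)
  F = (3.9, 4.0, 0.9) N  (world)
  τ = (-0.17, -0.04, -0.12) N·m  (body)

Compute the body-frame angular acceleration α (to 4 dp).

α = (-0.8929, 0.0278, -0.7500)

precession coupling ω×(Iω) = (-0.0450, -0.0450, -0.0300)
(τ − ω×Iω)/I = (-0.8929, 0.0278, -0.7500)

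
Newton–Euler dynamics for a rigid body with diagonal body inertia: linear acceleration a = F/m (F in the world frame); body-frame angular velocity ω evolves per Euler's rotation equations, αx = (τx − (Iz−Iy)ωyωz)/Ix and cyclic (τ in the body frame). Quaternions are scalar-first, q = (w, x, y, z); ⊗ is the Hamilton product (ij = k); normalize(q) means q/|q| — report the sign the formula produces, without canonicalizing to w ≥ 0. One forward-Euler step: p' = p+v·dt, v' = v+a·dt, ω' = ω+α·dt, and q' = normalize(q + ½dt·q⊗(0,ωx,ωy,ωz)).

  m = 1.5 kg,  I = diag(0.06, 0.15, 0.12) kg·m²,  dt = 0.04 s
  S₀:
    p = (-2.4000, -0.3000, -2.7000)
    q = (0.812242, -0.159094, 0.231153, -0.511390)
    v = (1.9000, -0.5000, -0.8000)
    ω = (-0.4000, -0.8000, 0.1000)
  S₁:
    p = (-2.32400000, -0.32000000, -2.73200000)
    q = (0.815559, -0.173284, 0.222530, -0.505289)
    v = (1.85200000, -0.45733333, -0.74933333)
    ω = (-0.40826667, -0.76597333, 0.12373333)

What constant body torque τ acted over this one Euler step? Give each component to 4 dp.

τ = (-0.0100, 0.1300, 0.1000)

rate change Δω = (-0.00826667, 0.03402667, 0.02373333)
gyro term ω₀×Iω₀ = (0.0024, 0.0024, 0.0288)
applied torque τ = (-0.0100, 0.1300, 0.1000)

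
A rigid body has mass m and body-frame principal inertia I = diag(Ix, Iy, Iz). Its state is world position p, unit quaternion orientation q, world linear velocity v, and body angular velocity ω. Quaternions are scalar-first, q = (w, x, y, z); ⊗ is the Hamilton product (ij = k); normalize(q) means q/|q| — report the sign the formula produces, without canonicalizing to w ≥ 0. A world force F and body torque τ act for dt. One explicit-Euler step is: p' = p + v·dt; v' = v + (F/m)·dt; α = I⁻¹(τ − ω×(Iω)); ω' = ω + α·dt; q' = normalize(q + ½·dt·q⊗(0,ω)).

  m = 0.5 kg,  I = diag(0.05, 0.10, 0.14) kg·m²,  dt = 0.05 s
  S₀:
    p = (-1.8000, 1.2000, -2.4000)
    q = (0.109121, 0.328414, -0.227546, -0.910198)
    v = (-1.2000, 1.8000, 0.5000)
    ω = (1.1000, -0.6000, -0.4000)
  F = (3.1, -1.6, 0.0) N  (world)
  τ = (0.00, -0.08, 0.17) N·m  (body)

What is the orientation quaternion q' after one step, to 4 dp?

q⊗(0,ω) = (-0.8618622, -0.3350673, -0.9353248, 0.0096038)
q' = normalize(q + ½dt·q⊗(0,ω)) = (0.0875, 0.3199, -0.2508, -0.9095)

q' = (0.0875, 0.3199, -0.2508, -0.9095)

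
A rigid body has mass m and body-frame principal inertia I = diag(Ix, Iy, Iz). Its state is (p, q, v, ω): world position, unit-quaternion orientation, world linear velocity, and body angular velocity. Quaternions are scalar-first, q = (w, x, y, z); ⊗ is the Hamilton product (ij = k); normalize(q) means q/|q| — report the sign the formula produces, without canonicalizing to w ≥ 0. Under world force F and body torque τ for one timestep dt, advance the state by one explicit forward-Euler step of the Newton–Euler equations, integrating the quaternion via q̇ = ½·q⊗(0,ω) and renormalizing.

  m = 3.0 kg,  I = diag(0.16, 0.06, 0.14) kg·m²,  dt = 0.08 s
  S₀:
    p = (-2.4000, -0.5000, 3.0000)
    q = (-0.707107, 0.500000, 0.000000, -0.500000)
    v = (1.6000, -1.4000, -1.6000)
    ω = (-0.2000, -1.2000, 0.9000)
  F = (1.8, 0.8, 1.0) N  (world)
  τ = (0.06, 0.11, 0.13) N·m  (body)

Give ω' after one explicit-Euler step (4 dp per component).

ω' = (-0.1268, -1.0485, 0.9880)

α = I⁻¹(τ − ω×Iω) = (0.9150, 1.8933, 1.1000)
ω' = ω + α·dt = (-0.1268, -1.0485, 0.9880)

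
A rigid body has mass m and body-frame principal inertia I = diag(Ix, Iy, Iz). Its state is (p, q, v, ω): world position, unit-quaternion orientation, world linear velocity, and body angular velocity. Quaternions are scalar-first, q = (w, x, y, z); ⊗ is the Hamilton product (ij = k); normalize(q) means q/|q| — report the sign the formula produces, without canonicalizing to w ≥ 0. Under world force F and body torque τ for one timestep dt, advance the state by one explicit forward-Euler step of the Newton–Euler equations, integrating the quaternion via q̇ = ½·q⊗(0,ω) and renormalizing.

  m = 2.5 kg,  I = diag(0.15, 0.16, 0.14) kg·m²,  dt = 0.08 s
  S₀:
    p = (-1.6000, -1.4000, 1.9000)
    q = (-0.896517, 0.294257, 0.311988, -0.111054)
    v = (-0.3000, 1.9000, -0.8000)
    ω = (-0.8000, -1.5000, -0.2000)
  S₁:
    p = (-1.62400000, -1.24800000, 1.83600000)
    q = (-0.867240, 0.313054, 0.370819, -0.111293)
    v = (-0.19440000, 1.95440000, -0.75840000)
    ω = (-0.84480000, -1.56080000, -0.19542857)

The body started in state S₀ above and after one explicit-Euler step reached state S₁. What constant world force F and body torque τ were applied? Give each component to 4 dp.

velocity change Δv = (0.10560000, 0.05440000, 0.04160000)
applied force F = (3.3000, 1.7000, 1.3000)
rate change Δω = (-0.04480000, -0.06080000, 0.00457143)
ω₀×(Iω₀) = (-0.0060, 0.0016, 0.0120)
I·α + gyro = (-0.0900, -0.1200, 0.0200)

F = (3.3000, 1.7000, 1.3000)
τ = (-0.0900, -0.1200, 0.0200)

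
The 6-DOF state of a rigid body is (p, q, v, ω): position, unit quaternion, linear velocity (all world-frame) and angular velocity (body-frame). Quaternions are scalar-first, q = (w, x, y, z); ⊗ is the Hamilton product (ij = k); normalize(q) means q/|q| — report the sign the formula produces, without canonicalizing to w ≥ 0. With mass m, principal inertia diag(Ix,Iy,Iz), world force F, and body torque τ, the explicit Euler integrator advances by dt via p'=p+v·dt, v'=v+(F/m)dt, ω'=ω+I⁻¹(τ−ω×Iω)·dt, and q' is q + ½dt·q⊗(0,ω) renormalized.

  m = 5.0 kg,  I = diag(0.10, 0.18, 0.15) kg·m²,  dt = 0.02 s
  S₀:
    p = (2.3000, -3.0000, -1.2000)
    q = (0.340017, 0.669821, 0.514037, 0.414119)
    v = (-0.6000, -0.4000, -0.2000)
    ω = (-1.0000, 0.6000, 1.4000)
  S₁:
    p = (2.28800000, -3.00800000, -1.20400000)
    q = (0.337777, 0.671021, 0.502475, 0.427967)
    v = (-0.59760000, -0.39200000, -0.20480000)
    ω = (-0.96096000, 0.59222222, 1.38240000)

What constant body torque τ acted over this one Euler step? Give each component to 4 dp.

rate change Δω = (0.03904000, -0.00777778, -0.01760000)
gyro term ω₀×Iω₀ = (-0.0252, 0.0700, -0.0480)
τ = I·(Δω/dt) + ω₀×(Iω₀) = (0.1700, 0.0000, -0.1800)

τ = (0.1700, 0.0000, -0.1800)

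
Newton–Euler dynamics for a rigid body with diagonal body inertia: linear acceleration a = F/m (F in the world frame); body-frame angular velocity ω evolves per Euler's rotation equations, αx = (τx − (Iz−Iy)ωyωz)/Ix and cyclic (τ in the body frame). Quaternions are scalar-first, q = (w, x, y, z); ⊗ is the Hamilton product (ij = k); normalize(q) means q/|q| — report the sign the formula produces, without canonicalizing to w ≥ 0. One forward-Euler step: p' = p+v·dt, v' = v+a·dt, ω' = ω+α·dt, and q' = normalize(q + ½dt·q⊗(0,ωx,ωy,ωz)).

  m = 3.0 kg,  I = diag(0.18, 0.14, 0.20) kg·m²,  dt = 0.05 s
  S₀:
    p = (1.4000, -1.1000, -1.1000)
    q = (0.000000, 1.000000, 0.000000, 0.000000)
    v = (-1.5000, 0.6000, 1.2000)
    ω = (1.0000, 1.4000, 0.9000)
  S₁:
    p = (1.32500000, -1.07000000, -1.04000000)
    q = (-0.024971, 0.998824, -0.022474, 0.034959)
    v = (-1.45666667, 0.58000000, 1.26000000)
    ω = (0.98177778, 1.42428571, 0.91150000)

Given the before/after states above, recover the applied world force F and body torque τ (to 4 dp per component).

rate change Δω = (-0.01822222, 0.02428571, 0.01150000)
ω₀×(Iω₀) = (0.0756, -0.0180, -0.0560)
applied torque τ = (0.0100, 0.0500, -0.0100)
Δv = v₁−v₀ = (0.04333333, -0.02000000, 0.06000000)
F = m·Δv/dt = (2.6000, -1.2000, 3.6000)

F = (2.6000, -1.2000, 3.6000)
τ = (0.0100, 0.0500, -0.0100)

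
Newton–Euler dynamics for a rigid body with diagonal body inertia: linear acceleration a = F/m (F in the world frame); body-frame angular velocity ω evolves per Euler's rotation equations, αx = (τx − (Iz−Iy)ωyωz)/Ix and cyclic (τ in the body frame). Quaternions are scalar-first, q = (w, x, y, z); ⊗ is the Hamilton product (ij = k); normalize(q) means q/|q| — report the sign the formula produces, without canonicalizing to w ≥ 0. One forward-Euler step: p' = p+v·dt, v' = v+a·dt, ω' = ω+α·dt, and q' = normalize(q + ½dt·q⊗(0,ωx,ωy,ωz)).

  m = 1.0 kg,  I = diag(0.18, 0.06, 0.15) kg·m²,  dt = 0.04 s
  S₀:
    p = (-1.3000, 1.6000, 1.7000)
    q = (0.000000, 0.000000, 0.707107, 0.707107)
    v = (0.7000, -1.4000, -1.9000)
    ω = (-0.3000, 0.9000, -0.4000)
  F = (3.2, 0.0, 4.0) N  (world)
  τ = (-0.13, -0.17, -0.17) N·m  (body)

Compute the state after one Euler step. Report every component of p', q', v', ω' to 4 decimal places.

(τ − ω×Iω)/I = (-0.5422, -2.8933, -1.3493)
ω + α·dt = (-0.3217, 0.7843, -0.4540)
Hamilton product q⊗(0,ω) = (-0.3535535, -0.9192391, -0.2121321, 0.2121321)
q' = normalize(q + ½dt·q⊗(0,ω)) = (-0.0071, -0.0184, 0.7027, 0.7112)
p' = p + v·dt = (-1.2720, 1.5440, 1.6240)
v' = v + a·dt = (0.8280, -1.4000, -1.7400)

p' = (-1.2720, 1.5440, 1.6240)
q' = (-0.0071, -0.0184, 0.7027, 0.7112)
v' = (0.8280, -1.4000, -1.7400)
ω' = (-0.3217, 0.7843, -0.4540)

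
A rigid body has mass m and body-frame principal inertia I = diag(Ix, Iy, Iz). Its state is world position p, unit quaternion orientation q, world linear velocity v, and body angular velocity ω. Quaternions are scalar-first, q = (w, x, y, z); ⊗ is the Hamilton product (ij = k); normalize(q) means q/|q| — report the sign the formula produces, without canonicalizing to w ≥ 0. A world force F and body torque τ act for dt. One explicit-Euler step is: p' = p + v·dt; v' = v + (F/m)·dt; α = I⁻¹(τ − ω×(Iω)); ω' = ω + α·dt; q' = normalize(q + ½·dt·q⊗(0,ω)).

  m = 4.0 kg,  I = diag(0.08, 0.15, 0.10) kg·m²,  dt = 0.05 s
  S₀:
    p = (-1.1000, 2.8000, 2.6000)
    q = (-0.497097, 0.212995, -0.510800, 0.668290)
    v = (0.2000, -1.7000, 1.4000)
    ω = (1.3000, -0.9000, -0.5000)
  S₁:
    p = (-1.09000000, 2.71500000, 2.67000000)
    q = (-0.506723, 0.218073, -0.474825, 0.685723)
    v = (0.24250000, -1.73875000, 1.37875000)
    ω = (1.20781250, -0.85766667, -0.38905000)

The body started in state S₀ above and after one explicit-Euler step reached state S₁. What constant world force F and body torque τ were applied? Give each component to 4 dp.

velocity change Δv = (0.04250000, -0.03875000, -0.02125000)
applied force F = (3.4000, -3.1000, -1.7000)
rate change Δω = (-0.09218750, 0.04233333, 0.11095000)
I·α + gyro = (-0.1700, 0.1400, 0.1400)

F = (3.4000, -3.1000, -1.7000)
τ = (-0.1700, 0.1400, 0.1400)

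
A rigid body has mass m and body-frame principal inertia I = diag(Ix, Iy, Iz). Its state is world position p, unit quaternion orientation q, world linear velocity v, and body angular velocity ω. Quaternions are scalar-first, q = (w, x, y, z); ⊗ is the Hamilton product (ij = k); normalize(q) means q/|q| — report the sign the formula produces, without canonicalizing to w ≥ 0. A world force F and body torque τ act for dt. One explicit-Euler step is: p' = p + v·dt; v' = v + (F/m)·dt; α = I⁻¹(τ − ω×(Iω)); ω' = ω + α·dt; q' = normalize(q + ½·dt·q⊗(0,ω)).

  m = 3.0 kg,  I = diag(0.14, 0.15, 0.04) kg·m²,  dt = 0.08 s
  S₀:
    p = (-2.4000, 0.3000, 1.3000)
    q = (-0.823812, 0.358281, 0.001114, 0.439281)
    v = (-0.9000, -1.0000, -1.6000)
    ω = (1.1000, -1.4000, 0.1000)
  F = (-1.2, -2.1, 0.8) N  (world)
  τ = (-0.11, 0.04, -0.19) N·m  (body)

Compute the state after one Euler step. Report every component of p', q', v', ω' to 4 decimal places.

linear accel F/m = (-0.4000, -0.7000, 0.2667)
new position p' = (-2.4720, 0.2200, 1.1720)
new velocity v' = (-0.9320, -1.0560, -1.5787)
angular accel α = (-0.8957, 0.1933, -4.3650)
new body rate ω' = (1.0283, -1.3845, -0.2492)
2q̇ = q⊗(0,ω) = (-0.4364776, -0.2910884, 1.6007178, -0.5852000)
q' = normalize(q + ½dt·q⊗(0,ω)) = (-0.8391, 0.3458, 0.0650, 0.4148)

p' = (-2.4720, 0.2200, 1.1720)
q' = (-0.8391, 0.3458, 0.0650, 0.4148)
v' = (-0.9320, -1.0560, -1.5787)
ω' = (1.0283, -1.3845, -0.2492)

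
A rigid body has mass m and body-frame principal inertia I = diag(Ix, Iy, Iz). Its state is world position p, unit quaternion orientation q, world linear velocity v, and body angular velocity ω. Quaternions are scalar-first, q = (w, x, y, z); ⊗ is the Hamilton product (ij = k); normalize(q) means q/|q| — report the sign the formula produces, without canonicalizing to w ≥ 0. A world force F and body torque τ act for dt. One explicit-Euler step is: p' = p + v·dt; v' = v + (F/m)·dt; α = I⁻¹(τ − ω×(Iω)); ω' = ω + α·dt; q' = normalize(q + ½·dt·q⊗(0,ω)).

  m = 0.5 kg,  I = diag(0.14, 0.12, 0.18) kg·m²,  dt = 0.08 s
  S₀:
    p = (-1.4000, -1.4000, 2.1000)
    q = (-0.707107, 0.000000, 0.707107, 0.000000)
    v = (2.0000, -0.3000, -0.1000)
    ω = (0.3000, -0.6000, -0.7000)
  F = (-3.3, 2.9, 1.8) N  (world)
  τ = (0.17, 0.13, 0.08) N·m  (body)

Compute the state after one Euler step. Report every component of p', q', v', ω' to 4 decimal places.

p' = (-1.2400, -1.4240, 2.0920)
q' = (-0.6896, -0.0283, 0.7235, 0.0113)
v' = (1.4720, 0.1640, 0.1880)
ω' = (0.3827, -0.5189, -0.6660)

a = F/m = (-6.6000, 5.8000, 3.6000)
new position p' = (-1.2400, -1.4240, 2.0920)
new velocity v' = (1.4720, 0.1640, 0.1880)
(τ − ω×Iω)/I = (1.0343, 1.0133, 0.4244)
new body rate ω' = (0.3827, -0.5189, -0.6660)
Hamilton product q⊗(0,ω) = (0.4242642, -0.7071070, 0.4242642, 0.2828428)
updated quaternion q' = (-0.6896, -0.0283, 0.7235, 0.0113)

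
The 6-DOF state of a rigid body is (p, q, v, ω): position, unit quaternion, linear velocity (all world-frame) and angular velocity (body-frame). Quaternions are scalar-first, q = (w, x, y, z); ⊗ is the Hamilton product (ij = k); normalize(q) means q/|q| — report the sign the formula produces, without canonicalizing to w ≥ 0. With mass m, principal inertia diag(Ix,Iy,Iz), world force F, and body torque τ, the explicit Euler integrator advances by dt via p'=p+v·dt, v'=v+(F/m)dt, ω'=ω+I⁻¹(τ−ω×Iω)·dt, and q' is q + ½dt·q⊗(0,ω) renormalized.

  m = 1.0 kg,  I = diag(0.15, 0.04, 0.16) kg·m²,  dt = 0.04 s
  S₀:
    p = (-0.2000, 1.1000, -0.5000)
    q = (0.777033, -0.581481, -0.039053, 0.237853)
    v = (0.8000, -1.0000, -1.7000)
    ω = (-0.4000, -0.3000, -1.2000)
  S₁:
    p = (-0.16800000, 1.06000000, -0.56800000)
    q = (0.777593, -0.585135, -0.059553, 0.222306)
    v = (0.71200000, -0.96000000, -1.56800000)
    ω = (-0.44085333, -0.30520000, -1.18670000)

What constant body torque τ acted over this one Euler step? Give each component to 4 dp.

Δω = ω₁−ω₀ = (-0.04085333, -0.00520000, 0.01330000)
applied torque τ = (-0.1100, -0.0100, 0.0400)

τ = (-0.1100, -0.0100, 0.0400)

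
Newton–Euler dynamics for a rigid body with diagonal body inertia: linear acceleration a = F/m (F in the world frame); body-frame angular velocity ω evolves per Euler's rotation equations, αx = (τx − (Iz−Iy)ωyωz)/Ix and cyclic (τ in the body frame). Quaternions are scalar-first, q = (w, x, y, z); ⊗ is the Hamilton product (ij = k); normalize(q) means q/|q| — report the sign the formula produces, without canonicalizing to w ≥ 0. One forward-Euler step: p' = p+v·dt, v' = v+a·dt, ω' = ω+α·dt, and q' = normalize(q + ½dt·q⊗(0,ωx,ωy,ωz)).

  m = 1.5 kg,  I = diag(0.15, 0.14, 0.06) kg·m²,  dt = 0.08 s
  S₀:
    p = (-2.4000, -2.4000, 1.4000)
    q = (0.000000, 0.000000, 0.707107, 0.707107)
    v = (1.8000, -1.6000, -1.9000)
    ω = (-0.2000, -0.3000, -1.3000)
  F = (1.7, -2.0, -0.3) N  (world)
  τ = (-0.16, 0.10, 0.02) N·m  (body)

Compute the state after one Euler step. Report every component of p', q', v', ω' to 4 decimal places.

p' = (-2.2560, -2.5280, 1.2480)
q' = (0.0452, -0.0282, 0.7004, 0.7117)
v' = (1.8907, -1.7067, -1.9160)
ω' = (-0.2687, -0.2562, -1.2725)

a = (1.1333, -1.3333, -0.2000)
p' = p + v·dt = (-2.2560, -2.5280, 1.2480)
v' = v + a·dt = (1.8907, -1.7067, -1.9160)
(τ − ω×Iω)/I = (-0.8587, 0.5471, 0.3433)
ω + α·dt = (-0.2687, -0.2562, -1.2725)
Hamilton product q⊗(0,ω) = (1.1313712, -0.7071070, -0.1414214, 0.1414214)
q' = normalize(q + ½dt·q⊗(0,ω)) = (0.0452, -0.0282, 0.7004, 0.7117)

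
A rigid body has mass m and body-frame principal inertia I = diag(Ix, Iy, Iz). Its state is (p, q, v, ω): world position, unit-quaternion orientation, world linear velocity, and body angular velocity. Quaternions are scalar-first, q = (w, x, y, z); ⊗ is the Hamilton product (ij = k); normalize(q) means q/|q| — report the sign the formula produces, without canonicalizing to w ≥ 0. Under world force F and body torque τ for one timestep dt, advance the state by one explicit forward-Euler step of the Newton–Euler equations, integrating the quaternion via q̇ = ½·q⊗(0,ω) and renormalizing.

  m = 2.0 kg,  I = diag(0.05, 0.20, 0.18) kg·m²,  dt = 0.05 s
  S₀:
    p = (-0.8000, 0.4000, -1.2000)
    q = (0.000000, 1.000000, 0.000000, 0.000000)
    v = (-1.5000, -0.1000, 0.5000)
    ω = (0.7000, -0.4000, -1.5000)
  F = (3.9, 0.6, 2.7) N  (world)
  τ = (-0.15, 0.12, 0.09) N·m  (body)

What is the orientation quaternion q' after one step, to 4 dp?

q' = (-0.0175, 0.9991, 0.0375, -0.0100)

Hamilton product q⊗(0,ω) = (-0.7000000, 0.0000000, 1.5000000, -0.4000000)
q + ½dt·q⊗(0,ω), renormalized = (-0.0175, 0.9991, 0.0375, -0.0100)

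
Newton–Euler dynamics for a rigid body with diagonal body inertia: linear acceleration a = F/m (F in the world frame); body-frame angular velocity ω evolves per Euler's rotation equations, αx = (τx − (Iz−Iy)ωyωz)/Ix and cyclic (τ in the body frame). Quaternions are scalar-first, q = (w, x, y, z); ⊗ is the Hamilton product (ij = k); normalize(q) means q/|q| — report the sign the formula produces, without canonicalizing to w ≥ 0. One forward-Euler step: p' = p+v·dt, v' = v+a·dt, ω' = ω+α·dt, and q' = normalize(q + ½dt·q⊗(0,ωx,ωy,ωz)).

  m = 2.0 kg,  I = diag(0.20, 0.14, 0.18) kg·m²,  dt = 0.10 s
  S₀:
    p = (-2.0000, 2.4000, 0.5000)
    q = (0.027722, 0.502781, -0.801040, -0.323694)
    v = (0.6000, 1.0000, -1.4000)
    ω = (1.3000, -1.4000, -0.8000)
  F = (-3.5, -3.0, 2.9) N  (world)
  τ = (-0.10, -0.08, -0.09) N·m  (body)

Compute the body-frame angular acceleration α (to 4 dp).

α = (-0.7240, -0.4229, -1.1067)

ω×(Iω) gyroscopic = (0.0448, -0.0208, 0.1092)
angular accel α = (-0.7240, -0.4229, -1.1067)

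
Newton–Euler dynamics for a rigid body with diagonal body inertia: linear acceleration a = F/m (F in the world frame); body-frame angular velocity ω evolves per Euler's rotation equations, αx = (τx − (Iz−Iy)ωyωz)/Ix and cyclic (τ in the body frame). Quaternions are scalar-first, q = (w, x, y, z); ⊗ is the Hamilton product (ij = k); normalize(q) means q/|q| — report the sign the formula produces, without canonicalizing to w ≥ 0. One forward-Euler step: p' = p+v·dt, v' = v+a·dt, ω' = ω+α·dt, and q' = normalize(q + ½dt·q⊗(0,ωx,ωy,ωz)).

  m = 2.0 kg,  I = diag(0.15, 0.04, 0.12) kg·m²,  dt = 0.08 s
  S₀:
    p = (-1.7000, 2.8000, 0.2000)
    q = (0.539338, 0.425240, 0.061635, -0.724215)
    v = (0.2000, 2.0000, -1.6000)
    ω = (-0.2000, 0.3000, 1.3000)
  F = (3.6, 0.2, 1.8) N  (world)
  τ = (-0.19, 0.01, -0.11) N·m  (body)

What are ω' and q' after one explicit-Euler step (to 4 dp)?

gyro term ω×Iω = (0.0312, -0.0078, 0.0066)
(τ − ω×Iω)/I = (-1.4747, 0.4450, -0.9717)
ω' = ω + α·dt = (-0.3180, 0.3356, 1.2223)
2q̇ = q⊗(0,ω) = (1.0080370, 0.1895224, -0.2461676, 0.8410384)
q + ½dt·q⊗(0,ω), renormalized = (0.5788, 0.4322, 0.0517, -0.6896)

ω' = (-0.3180, 0.3356, 1.2223)
q' = (0.5788, 0.4322, 0.0517, -0.6896)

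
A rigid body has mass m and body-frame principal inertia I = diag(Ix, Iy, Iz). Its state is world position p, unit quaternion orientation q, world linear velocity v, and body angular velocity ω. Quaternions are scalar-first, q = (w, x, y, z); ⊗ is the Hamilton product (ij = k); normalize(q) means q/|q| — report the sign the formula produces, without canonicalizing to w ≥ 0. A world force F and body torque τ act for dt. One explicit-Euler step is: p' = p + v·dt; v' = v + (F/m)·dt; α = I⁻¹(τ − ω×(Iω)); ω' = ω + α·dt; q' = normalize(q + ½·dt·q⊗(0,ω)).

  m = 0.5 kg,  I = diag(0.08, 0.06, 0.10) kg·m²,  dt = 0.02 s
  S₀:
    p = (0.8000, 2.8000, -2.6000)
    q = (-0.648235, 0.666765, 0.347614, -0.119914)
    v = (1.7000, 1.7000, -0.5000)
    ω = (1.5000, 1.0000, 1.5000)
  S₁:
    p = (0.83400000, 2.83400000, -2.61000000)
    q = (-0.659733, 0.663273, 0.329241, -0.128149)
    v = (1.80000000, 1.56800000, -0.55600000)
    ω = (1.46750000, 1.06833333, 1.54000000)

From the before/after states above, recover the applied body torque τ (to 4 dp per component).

τ = (-0.0700, 0.1600, 0.1700)

rate change Δω = (-0.03250000, 0.06833333, 0.04000000)
gyro term ω₀×Iω₀ = (0.0600, -0.0450, -0.0300)
τ = I·(Δω/dt) + ω₀×(Iω₀) = (-0.0700, 0.1600, 0.1700)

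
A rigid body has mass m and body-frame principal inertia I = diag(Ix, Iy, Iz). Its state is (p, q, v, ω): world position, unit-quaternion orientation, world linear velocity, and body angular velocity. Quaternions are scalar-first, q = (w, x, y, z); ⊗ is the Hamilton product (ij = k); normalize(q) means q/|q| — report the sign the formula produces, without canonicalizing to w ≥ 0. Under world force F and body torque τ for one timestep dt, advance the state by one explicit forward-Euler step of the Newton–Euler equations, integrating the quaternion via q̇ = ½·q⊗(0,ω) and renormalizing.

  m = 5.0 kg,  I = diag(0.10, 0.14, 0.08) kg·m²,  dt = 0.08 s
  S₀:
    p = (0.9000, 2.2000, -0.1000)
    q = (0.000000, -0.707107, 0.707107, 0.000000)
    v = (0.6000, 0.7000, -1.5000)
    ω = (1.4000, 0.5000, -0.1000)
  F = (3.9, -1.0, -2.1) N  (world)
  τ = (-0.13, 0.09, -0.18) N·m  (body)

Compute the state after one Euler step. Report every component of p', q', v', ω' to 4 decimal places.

p' = (0.9480, 2.2560, -0.2200)
q' = (0.0254, -0.7087, 0.7030, -0.0536)
v' = (0.6624, 0.6840, -1.5336)
ω' = (1.2936, 0.5530, -0.3080)

gyro term ω×Iω = (0.0030, -0.0028, 0.0280)
(τ − ω×Iω)/I = (-1.3300, 0.6629, -2.6000)
ω + α·dt = (1.2936, 0.5530, -0.3080)
2q̇ = q⊗(0,ω) = (0.6363963, -0.0707107, -0.0707107, -1.3435033)
q + ½dt·q⊗(0,ω), renormalized = (0.0254, -0.7087, 0.7030, -0.0536)
p + v·dt = (0.9480, 2.2560, -0.2200)
v + (F/m)dt = (0.6624, 0.6840, -1.5336)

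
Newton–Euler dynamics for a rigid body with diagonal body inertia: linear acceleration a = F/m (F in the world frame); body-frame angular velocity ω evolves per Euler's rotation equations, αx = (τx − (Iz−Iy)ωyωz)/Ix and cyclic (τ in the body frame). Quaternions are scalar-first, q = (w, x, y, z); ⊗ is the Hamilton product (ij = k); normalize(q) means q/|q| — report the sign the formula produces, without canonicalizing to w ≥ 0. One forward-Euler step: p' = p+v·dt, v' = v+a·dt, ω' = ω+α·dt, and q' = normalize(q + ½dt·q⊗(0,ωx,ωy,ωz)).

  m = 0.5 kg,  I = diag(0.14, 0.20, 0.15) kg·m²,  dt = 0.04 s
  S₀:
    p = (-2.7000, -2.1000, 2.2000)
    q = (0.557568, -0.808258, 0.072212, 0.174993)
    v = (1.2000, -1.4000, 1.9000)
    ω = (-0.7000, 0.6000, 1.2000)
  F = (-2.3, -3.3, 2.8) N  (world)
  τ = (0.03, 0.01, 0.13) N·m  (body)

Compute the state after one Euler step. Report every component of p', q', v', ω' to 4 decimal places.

a = (-4.6000, -6.6000, 5.6000)
p + v·dt = (-2.6520, -2.1560, 2.2760)
v' = v + a·dt = (1.0160, -1.6640, 2.1240)
(τ − ω×Iω)/I = (0.4714, 0.0080, 1.0347)
new body rate ω' = (-0.6811, 0.6003, 1.2414)
Hamilton product q⊗(0,ω) = (-0.8190994, -0.4086390, 1.1819553, 0.2346752)
q' = normalize(q + ½dt·q⊗(0,ω)) = (0.5409, -0.8161, 0.0958, 0.1796)

p' = (-2.6520, -2.1560, 2.2760)
q' = (0.5409, -0.8161, 0.0958, 0.1796)
v' = (1.0160, -1.6640, 2.1240)
ω' = (-0.6811, 0.6003, 1.2414)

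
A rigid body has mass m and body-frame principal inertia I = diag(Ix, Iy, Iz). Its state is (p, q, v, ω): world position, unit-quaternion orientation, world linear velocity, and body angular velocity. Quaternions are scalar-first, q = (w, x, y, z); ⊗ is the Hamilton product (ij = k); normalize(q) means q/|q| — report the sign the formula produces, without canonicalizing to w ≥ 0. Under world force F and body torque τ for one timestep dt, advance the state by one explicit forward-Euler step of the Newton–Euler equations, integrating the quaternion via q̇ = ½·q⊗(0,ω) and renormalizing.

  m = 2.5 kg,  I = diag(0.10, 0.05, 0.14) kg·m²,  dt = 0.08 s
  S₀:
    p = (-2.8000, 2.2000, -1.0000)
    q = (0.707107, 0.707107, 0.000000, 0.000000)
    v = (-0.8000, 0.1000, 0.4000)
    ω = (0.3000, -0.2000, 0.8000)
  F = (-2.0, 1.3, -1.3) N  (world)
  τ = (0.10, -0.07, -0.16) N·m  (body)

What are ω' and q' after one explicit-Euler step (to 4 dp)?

ω' = (0.3915, -0.2966, 0.7069)
q' = (0.6982, 0.7152, -0.0283, 0.0170)

ω×(Iω) gyroscopic = (-0.0144, -0.0096, 0.0030)
angular accel α = (1.1440, -1.2080, -1.1643)
ω + α·dt = (0.3915, -0.2966, 0.7069)
Hamilton product q⊗(0,ω) = (-0.2121321, 0.2121321, -0.7071070, 0.4242642)
q' = normalize(q + ½dt·q⊗(0,ω)) = (0.6982, 0.7152, -0.0283, 0.0170)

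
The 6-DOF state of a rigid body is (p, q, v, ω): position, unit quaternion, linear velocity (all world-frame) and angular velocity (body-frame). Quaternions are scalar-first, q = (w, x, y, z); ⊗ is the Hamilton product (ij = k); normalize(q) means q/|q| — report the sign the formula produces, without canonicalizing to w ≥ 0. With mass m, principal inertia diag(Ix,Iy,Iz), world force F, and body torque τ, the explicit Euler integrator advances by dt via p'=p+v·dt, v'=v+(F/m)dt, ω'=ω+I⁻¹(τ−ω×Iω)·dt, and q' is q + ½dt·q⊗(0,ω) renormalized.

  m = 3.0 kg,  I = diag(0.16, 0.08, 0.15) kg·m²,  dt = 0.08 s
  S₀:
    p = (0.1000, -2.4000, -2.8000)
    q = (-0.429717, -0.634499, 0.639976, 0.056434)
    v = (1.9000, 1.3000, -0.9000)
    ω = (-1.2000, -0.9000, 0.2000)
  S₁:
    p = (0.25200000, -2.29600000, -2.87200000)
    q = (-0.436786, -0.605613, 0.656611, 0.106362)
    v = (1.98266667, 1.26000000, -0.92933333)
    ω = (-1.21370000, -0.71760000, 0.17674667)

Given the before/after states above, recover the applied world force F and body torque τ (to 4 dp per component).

rate change Δω = (-0.01370000, 0.18240000, -0.02325333)
precession coupling = (-0.0126, -0.0024, -0.0864)
τ = I·(Δω/dt) + ω₀×(Iω₀) = (-0.0400, 0.1800, -0.1300)
velocity change Δv = (0.08266667, -0.04000000, -0.02933333)
m·(v₁−v₀)/dt = (3.1000, -1.5000, -1.1000)

F = (3.1000, -1.5000, -1.1000)
τ = (-0.0400, 0.1800, -0.1300)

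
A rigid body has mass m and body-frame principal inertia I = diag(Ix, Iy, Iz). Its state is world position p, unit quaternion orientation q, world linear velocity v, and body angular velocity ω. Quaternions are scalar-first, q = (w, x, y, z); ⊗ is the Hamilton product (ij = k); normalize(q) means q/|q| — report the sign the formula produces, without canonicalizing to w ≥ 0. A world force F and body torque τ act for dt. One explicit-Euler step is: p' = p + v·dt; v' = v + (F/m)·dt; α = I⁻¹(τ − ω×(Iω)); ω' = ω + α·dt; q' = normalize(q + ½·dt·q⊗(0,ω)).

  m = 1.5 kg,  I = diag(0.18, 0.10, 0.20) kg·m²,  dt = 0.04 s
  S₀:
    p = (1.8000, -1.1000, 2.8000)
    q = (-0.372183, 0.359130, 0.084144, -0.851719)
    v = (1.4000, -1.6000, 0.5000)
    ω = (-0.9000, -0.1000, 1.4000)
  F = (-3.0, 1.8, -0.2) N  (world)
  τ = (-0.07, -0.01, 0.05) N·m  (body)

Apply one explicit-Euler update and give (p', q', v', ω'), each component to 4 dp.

p' = (1.8560, -1.1640, 2.8200)
q' = (-0.3415, 0.3663, 0.0901, -0.8609)
v' = (1.3200, -1.5520, 0.4947)
ω' = (-0.9124, -0.1141, 1.4114)

a = F/m = (-2.0000, 1.2000, -0.1333)
p + v·dt = (1.8560, -1.1640, 2.8200)
v + (F/m)dt = (1.3200, -1.5520, 0.4947)
precession coupling ω×(Iω) = (-0.0140, 0.0252, -0.0072)
angular accel α = (-0.3111, -0.3520, 0.2860)
ω + α·dt = (-0.9124, -0.1141, 1.4114)
q⊗(0,ω) = (1.5240380, 0.3675944, 0.3009834, -0.4812396)
updated quaternion q' = (-0.3415, 0.3663, 0.0901, -0.8609)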